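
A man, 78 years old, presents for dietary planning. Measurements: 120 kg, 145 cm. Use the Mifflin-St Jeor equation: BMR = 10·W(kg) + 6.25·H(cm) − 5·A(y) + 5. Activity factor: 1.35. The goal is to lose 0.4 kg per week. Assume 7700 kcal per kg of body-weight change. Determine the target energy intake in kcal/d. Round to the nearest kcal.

Mifflin-St Jeor (male): BMR = 10(120) + 6.25(145) − 5(78) + 5 = 1200 + 906.25 − 390 + 5 = 1721.25 kcal/day.
TEE = 1721.25 × 1.35 = 2323.6875 kcal/day.
Required daily deficit = 0.4 × 7700 ÷ 7 = 440 kcal/day.
Target intake = 2323.6875 − 440 = 1883.6875 kcal/day.

1884 kcal/d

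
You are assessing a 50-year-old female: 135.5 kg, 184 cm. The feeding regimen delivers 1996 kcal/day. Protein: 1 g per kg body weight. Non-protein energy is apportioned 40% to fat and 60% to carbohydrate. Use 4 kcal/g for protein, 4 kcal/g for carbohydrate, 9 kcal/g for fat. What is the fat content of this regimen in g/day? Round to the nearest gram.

Protein = 1 × 135.5 = 135.5 g → 135.5 × 4 = 542 kcal.
Non-protein calories = 1996 − 542 = 1454 kcal.
Fat: 40% × 1454 = 581.6 kcal; carbohydrate: 872.4 kcal.
Fat: 581.6 kcal ÷ 9 kcal/g = 64.6222 g.

65 g/day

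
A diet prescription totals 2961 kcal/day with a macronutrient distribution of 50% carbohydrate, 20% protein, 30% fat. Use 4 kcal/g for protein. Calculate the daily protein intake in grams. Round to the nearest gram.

Protein energy = 20% × 2961 = 592.2 kcal.
At 4 kcal/g: 592.2 ÷ 4 = 148.05 g.

148 g/day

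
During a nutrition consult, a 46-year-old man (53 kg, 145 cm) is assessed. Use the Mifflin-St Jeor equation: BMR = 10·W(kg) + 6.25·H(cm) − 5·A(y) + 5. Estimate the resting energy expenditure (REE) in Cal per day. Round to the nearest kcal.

1211 Cal per day

Mifflin-St Jeor (male): BMR = 10(53) + 6.25(145) − 5(46) + 5 = 530 + 906.25 − 230 + 5 = 1211.25 kcal/day.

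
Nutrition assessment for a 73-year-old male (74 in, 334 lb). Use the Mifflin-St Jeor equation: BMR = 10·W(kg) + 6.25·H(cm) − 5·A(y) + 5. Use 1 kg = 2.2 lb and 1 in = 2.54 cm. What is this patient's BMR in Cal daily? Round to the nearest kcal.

2333 Cal daily

Convert to metric: weight = 334 ÷ 2.2 = 151.8182 kg; height = 74 × 2.54 = 187.96 cm.
Mifflin-St Jeor (male): BMR = 10(151.8182) + 6.25(187.96) − 5(73) + 5 = 1518.1818 + 1174.75 − 365 + 5 = 2332.9318 kcal/day.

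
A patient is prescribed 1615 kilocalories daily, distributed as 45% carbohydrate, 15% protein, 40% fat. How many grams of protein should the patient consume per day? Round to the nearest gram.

61 g/day

Protein energy = 15% × 1615 = 242.25 kcal.
At 4 kcal/g: 242.25 ÷ 4 = 60.5625 g.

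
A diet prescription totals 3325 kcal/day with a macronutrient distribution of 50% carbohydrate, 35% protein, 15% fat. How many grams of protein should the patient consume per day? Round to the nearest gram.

Protein energy = 35% × 3325 = 1163.75 kcal.
At 4 kcal/g: 1163.75 ÷ 4 = 290.9375 g.

291 g/day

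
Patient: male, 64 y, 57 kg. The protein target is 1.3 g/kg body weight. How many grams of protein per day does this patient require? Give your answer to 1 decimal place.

Protein = 1.3 g/kg × 57 kg = 74.1 g/day.

74.1 g/day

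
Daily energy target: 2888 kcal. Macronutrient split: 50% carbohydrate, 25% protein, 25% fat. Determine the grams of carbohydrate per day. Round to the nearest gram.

Carbohydrate energy = 50% × 2888 = 1444 kcal.
At 4 kcal/g: 1444 ÷ 4 = 361 g.

361 g/day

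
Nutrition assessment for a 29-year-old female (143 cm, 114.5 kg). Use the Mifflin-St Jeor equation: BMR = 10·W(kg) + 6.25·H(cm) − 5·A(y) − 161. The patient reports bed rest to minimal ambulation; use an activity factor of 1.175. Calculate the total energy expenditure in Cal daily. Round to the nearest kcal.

2036 Cal daily

Mifflin-St Jeor (female): BMR = 10(114.5) + 6.25(143) − 5(29) − 161 = 1145 + 893.75 − 145 − 161 = 1732.75 kcal/day.
TEE = BMR × activity factor = 1732.75 × 1.175 = 2035.9813 kcal/day.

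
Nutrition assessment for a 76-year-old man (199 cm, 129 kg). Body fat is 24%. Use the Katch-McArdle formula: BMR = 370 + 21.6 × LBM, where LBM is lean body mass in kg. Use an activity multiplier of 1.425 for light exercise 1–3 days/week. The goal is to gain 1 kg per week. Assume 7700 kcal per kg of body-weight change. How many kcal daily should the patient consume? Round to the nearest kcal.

4645 kcal daily

LBM = 129 × (1 − 0.24) = 98.04 kg. Katch-McArdle: BMR = 370 + 21.6 × 98.04 = 2487.664 kcal/day.
TEE = 2487.664 × 1.425 = 3544.9212 kcal/day.
Required daily surplus = 1 × 7700 ÷ 7 = 1100 kcal/day.
Target intake = 3544.9212 + 1100 = 4644.9212 kcal/day.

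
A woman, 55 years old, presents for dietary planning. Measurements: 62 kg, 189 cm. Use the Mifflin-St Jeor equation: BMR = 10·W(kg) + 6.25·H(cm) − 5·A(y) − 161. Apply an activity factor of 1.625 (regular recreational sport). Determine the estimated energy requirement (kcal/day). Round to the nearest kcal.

Mifflin-St Jeor (female): BMR = 10(62) + 6.25(189) − 5(55) − 161 = 620 + 1181.25 − 275 − 161 = 1365.25 kcal/day.
TEE = BMR × activity factor = 1365.25 × 1.625 = 2218.5313 kcal/day.

2219 kcal/day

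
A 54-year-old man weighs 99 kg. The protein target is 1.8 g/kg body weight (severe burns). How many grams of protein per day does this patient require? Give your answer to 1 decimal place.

178.2 g/day

Protein = 1.8 g/kg × 99 kg = 178.2 g/day.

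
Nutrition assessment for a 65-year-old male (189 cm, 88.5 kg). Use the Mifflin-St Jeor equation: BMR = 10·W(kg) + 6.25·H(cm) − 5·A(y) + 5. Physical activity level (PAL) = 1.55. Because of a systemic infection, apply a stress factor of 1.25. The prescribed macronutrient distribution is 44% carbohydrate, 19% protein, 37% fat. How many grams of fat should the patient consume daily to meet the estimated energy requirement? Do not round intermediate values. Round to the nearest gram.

Mifflin-St Jeor (male): BMR = 10(88.5) + 6.25(189) − 5(65) + 5 = 885 + 1181.25 − 325 + 5 = 1746.25 kcal/day.
TEE = 1746.25 × 1.55 = 2706.6875 kcal/day.
With stress factor 1.25: 2706.6875 × 1.25 = 3383.3594 kcal/day.
Fat energy = 37% × 3383.3594 = 1251.843 kcal.
Fat = 1251.843 ÷ 9 kcal/g = 139.0937 g.

139 g/day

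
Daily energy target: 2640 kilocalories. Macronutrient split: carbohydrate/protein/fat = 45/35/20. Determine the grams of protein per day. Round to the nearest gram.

231 g/day

Protein energy = 35% × 2640 = 924 kcal.
At 4 kcal/g: 924 ÷ 4 = 231 g.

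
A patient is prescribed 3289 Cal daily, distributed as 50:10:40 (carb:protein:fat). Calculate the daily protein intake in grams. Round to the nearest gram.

82 g/day

Protein energy = 10% × 3289 = 328.9 kcal.
At 4 kcal/g: 328.9 ÷ 4 = 82.225 g.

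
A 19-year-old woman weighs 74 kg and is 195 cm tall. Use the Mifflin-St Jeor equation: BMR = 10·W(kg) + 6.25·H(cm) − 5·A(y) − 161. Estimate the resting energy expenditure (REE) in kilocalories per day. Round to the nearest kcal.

1703 kilocalories per day

Mifflin-St Jeor (female): BMR = 10(74) + 6.25(195) − 5(19) − 161 = 740 + 1218.75 − 95 − 161 = 1702.75 kcal/day.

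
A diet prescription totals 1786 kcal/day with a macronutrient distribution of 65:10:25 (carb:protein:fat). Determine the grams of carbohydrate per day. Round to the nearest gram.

290 g/day

Carbohydrate energy = 65% × 1786 = 1160.9 kcal.
At 4 kcal/g: 1160.9 ÷ 4 = 290.225 g.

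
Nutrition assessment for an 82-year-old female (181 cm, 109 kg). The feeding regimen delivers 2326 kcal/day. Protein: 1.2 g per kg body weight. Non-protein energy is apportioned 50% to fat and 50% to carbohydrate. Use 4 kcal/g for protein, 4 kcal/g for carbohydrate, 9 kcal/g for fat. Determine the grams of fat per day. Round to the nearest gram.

100 g/day

Protein = 1.2 × 109 = 130.8 g → 130.8 × 4 = 523.2 kcal.
Non-protein calories = 2326 − 523.2 = 1802.8 kcal.
Fat: 50% × 1802.8 = 901.4 kcal; carbohydrate: 901.4 kcal.
Fat: 901.4 kcal ÷ 9 kcal/g = 100.1556 g.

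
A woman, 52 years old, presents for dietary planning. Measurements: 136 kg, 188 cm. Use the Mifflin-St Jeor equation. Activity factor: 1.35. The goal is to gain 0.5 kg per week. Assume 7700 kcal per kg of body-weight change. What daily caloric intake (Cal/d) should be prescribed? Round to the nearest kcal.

3404 Cal/d

Mifflin-St Jeor (female): BMR = 10(136) + 6.25(188) − 5(52) − 161 = 1360 + 1175 − 260 − 161 = 2114 kcal/day.
TEE = 2114 × 1.35 = 2853.9 kcal/day.
Required daily surplus = 0.5 × 7700 ÷ 7 = 550 kcal/day.
Target intake = 2853.9 + 550 = 3403.9 kcal/day.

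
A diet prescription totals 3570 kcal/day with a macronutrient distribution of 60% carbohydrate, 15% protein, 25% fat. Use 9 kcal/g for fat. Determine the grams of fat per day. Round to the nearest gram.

Fat energy = 25% × 3570 = 892.5 kcal.
At 9 kcal/g: 892.5 ÷ 9 = 99.1667 g.

99 g/day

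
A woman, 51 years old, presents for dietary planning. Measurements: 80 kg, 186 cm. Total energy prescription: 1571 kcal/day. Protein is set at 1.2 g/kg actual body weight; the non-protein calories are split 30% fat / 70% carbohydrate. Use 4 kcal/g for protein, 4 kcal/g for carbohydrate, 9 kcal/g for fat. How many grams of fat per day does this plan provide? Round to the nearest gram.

Protein = 1.2 × 80 = 96 g → 96 × 4 = 384 kcal.
Non-protein calories = 1571 − 384 = 1187 kcal.
Fat: 30% × 1187 = 356.1 kcal; carbohydrate: 830.9 kcal.
Fat: 356.1 kcal ÷ 9 kcal/g = 39.5667 g.

40 g/day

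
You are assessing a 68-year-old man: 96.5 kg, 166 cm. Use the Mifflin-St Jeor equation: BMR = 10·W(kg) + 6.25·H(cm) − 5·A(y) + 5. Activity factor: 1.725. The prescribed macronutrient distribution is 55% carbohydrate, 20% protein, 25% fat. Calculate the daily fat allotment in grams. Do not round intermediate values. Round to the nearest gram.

Mifflin-St Jeor (male): BMR = 10(96.5) + 6.25(166) − 5(68) + 5 = 965 + 1037.5 − 340 + 5 = 1667.5 kcal/day.
TEE = 1667.5 × 1.725 = 2876.4375 kcal/day.
Fat energy = 25% × 2876.4375 = 719.1094 kcal.
Fat = 719.1094 ÷ 9 kcal/g = 79.901 g.

80 g/day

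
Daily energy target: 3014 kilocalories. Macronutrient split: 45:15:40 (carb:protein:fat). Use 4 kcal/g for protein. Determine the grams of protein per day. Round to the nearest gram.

113 g/day

Protein energy = 15% × 3014 = 452.1 kcal.
At 4 kcal/g: 452.1 ÷ 4 = 113.025 g.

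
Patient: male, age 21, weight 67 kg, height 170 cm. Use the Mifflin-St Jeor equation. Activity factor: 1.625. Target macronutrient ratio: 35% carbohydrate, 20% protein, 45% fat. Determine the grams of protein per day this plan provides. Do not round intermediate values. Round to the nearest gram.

133 g/day

Mifflin-St Jeor (male): BMR = 10(67) + 6.25(170) − 5(21) + 5 = 670 + 1062.5 − 105 + 5 = 1632.5 kcal/day.
TEE = 1632.5 × 1.625 = 2652.8125 kcal/day.
Protein energy = 20% × 2652.8125 = 530.5625 kcal.
Protein = 530.5625 ÷ 4 kcal/g = 132.6406 g.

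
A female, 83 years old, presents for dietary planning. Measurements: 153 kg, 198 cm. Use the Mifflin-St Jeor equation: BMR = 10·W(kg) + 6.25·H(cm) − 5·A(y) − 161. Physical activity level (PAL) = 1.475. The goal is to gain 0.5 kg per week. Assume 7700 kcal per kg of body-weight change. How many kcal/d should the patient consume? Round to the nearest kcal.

Mifflin-St Jeor (female): BMR = 10(153) + 6.25(198) − 5(83) − 161 = 1530 + 1237.5 − 415 − 161 = 2191.5 kcal/day.
TEE = 2191.5 × 1.475 = 3232.4625 kcal/day.
Required daily surplus = 0.5 × 7700 ÷ 7 = 550 kcal/day.
Target intake = 3232.4625 + 550 = 3782.4625 kcal/day.

3782 kcal/d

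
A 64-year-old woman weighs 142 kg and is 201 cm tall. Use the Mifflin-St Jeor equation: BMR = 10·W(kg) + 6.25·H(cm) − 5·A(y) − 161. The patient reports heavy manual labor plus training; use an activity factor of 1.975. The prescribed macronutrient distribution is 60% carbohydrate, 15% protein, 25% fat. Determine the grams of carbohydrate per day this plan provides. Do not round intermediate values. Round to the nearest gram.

Mifflin-St Jeor (female): BMR = 10(142) + 6.25(201) − 5(64) − 161 = 1420 + 1256.25 − 320 − 161 = 2195.25 kcal/day.
TEE = 2195.25 × 1.975 = 4335.6188 kcal/day.
Carbohydrate energy = 60% × 4335.6188 = 2601.3713 kcal.
Carbohydrate = 2601.3713 ÷ 4 kcal/g = 650.3428 g.

650 g/day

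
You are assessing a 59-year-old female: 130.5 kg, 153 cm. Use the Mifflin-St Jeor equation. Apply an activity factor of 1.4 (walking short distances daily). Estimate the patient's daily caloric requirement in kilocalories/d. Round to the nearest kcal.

2527 kilocalories/d

Mifflin-St Jeor (female): BMR = 10(130.5) + 6.25(153) − 5(59) − 161 = 1305 + 956.25 − 295 − 161 = 1805.25 kcal/day.
TEE = BMR × activity factor = 1805.25 × 1.4 = 2527.35 kcal/day.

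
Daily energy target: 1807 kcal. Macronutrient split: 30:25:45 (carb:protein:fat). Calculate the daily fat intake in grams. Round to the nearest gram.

Fat energy = 45% × 1807 = 813.15 kcal.
At 9 kcal/g: 813.15 ÷ 9 = 90.35 g.

90 g/day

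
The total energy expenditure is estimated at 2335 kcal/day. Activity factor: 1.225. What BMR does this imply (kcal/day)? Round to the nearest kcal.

1906 kcal/day

BMR = TEE ÷ activity factor = 2335 ÷ 1.225 = 1906.1224 kcal/day.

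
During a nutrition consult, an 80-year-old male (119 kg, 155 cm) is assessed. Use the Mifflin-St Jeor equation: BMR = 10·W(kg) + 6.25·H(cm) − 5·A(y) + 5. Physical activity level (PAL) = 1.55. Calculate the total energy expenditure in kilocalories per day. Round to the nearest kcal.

Mifflin-St Jeor (male): BMR = 10(119) + 6.25(155) − 5(80) + 5 = 1190 + 968.75 − 400 + 5 = 1763.75 kcal/day.
TEE = BMR × activity factor = 1763.75 × 1.55 = 2733.8125 kcal/day.

2734 kilocalories per day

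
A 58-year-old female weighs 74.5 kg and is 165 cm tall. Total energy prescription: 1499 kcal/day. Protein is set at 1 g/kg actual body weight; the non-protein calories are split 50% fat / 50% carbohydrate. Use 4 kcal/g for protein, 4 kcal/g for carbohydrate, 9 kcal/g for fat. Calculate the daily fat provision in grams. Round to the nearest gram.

Protein = 1 × 74.5 = 74.5 g → 74.5 × 4 = 298 kcal.
Non-protein calories = 1499 − 298 = 1201 kcal.
Fat: 50% × 1201 = 600.5 kcal; carbohydrate: 600.5 kcal.
Fat: 600.5 kcal ÷ 9 kcal/g = 66.7222 g.

67 g/day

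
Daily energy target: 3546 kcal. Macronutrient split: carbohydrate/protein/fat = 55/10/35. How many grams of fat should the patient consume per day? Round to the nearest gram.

Fat energy = 35% × 3546 = 1241.1 kcal.
At 9 kcal/g: 1241.1 ÷ 9 = 137.9 g.

138 g/day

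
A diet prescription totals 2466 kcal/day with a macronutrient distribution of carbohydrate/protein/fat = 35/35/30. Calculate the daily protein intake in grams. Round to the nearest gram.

216 g/day

Protein energy = 35% × 2466 = 863.1 kcal.
At 4 kcal/g: 863.1 ÷ 4 = 215.775 g.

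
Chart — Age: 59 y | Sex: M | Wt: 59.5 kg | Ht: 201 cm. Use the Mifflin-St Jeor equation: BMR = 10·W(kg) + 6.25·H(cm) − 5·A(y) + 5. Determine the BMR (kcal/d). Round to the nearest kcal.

1561 kcal/d

Mifflin-St Jeor (male): BMR = 10(59.5) + 6.25(201) − 5(59) + 5 = 595 + 1256.25 − 295 + 5 = 1561.25 kcal/day.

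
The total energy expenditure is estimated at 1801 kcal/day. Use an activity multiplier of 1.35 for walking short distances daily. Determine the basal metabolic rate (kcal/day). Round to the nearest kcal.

BMR = TEE ÷ activity factor = 1801 ÷ 1.35 = 1334.0741 kcal/day.

1334 kcal/day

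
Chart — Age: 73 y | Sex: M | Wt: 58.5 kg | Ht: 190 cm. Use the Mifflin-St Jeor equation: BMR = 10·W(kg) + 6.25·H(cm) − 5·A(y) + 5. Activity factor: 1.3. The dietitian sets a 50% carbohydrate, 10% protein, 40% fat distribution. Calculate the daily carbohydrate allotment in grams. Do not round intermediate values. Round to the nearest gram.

Mifflin-St Jeor (male): BMR = 10(58.5) + 6.25(190) − 5(73) + 5 = 585 + 1187.5 − 365 + 5 = 1412.5 kcal/day.
TEE = 1412.5 × 1.3 = 1836.25 kcal/day.
Carbohydrate energy = 50% × 1836.25 = 918.125 kcal.
Carbohydrate = 918.125 ÷ 4 kcal/g = 229.5313 g.

230 g/day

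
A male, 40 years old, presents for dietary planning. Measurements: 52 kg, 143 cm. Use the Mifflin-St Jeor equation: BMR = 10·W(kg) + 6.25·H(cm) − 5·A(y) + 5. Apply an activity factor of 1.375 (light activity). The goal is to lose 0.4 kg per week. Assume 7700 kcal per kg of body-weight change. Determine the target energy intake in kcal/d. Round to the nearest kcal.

Mifflin-St Jeor (male): BMR = 10(52) + 6.25(143) − 5(40) + 5 = 520 + 893.75 − 200 + 5 = 1218.75 kcal/day.
TEE = 1218.75 × 1.375 = 1675.7813 kcal/day.
Required daily deficit = 0.4 × 7700 ÷ 7 = 440 kcal/day.
Target intake = 1675.7813 − 440 = 1235.7813 kcal/day.

1236 kcal/d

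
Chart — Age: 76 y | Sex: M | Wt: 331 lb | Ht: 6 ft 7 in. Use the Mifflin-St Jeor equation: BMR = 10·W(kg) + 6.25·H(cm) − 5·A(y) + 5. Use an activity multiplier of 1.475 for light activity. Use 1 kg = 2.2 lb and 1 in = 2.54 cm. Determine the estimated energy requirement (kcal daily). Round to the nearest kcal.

3516 kcal daily

Convert to metric: weight = 331 ÷ 2.2 = 150.4545 kg; height = (6×12 + 7) × 2.54 = 79 × 2.54 = 200.66 cm.
Mifflin-St Jeor (male): BMR = 10(150.4545) + 6.25(200.66) − 5(76) + 5 = 1504.5455 + 1254.125 − 380 + 5 = 2383.6705 kcal/day.
TEE = BMR × activity factor = 2383.6705 × 1.475 = 3515.9139 kcal/day.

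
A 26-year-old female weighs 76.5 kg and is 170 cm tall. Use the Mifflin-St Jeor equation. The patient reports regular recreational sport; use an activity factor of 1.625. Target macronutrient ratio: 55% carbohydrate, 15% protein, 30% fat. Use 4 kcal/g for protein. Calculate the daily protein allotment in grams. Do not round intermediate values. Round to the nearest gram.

94 g/day

Mifflin-St Jeor (female): BMR = 10(76.5) + 6.25(170) − 5(26) − 161 = 765 + 1062.5 − 130 − 161 = 1536.5 kcal/day.
TEE = 1536.5 × 1.625 = 2496.8125 kcal/day.
Protein energy = 15% × 2496.8125 = 374.5219 kcal.
Protein = 374.5219 ÷ 4 kcal/g = 93.6305 g.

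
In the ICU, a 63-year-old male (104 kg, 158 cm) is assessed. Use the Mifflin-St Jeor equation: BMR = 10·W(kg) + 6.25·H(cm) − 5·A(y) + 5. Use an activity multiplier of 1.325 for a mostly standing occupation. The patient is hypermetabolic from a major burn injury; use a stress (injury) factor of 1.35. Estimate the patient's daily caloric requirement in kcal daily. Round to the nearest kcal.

3072 kcal daily

Mifflin-St Jeor (male): BMR = 10(104) + 6.25(158) − 5(63) + 5 = 1040 + 987.5 − 315 + 5 = 1717.5 kcal/day.
TEE = BMR × activity factor = 1717.5 × 1.325 = 2275.6875 kcal/day.
Apply stress factor: 2275.6875 × 1.35 = 3072.1781 kcal/day.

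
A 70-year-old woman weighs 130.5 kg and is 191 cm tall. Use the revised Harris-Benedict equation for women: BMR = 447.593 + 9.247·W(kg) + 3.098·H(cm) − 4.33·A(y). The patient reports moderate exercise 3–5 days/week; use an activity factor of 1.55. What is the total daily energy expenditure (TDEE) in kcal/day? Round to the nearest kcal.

3012 kcal/day

Harris-Benedict: BMR = 447.593 + 9.247(130.5) + 3.098(191) − 4.33(70) = 1942.9445 kcal/day.
TEE = BMR × activity factor = 1942.9445 × 1.55 = 3011.564 kcal/day.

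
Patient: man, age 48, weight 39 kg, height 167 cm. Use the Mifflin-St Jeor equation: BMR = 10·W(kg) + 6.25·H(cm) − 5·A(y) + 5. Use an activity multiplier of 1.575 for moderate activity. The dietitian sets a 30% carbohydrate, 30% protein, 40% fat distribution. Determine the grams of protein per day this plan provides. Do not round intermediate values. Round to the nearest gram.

Mifflin-St Jeor (male): BMR = 10(39) + 6.25(167) − 5(48) + 5 = 390 + 1043.75 − 240 + 5 = 1198.75 kcal/day.
TEE = 1198.75 × 1.575 = 1888.0313 kcal/day.
Protein energy = 30% × 1888.0313 = 566.4094 kcal.
Protein = 566.4094 ÷ 4 kcal/g = 141.6023 g.

142 g/day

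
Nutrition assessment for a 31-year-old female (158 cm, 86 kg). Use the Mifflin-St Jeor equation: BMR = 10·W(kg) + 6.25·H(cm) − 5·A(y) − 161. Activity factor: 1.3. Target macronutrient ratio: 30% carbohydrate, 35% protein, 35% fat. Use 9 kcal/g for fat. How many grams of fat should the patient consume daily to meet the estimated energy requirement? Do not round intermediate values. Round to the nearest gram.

Mifflin-St Jeor (female): BMR = 10(86) + 6.25(158) − 5(31) − 161 = 860 + 987.5 − 155 − 161 = 1531.5 kcal/day.
TEE = 1531.5 × 1.3 = 1990.95 kcal/day.
Fat energy = 35% × 1990.95 = 696.8325 kcal.
Fat = 696.8325 ÷ 9 kcal/g = 77.4258 g.

77 g/day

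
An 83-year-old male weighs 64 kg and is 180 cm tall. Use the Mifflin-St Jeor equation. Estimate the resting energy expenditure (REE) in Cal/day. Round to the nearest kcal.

Mifflin-St Jeor (male): BMR = 10(64) + 6.25(180) − 5(83) + 5 = 640 + 1125 − 415 + 5 = 1355 kcal/day.

1355 Cal/day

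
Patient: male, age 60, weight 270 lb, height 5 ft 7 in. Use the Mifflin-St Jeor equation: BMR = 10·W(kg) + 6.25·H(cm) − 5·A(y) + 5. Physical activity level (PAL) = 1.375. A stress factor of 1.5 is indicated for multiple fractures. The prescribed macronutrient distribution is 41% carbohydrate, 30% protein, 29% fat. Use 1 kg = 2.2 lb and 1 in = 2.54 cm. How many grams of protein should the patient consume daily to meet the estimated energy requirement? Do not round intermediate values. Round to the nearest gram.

309 g/day

Convert to metric: weight = 270 ÷ 2.2 = 122.7273 kg; height = (5×12 + 7) × 2.54 = 67 × 2.54 = 170.18 cm.
Mifflin-St Jeor (male): BMR = 10(122.7273) + 6.25(170.18) − 5(60) + 5 = 1227.2727 + 1063.625 − 300 + 5 = 1995.8977 kcal/day.
TEE = 1995.8977 × 1.375 = 2744.3594 kcal/day.
With stress factor 1.5: 2744.3594 × 1.5 = 4116.5391 kcal/day.
Protein energy = 30% × 4116.5391 = 1234.9617 kcal.
Protein = 1234.9617 ÷ 4 kcal/g = 308.7404 g.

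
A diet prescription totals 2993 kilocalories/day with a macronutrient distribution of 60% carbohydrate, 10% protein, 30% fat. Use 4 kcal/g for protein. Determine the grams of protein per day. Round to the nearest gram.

75 g/day

Protein energy = 10% × 2993 = 299.3 kcal.
At 4 kcal/g: 299.3 ÷ 4 = 74.825 g.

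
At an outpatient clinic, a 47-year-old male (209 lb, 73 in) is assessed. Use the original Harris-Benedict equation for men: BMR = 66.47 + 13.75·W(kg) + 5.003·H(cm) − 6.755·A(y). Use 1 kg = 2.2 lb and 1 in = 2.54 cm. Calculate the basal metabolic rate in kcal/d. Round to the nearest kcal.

1983 kcal/d

Convert to metric: weight = 209 ÷ 2.2 = 95 kg; height = 73 × 2.54 = 185.42 cm.
Harris-Benedict: BMR = 66.47 + 13.75(95) + 5.003(185.42) − 6.755(47) = 1982.8913 kcal/day.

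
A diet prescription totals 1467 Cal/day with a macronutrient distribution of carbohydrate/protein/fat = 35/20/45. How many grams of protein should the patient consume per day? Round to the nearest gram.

73 g/day

Protein energy = 20% × 1467 = 293.4 kcal.
At 4 kcal/g: 293.4 ÷ 4 = 73.35 g.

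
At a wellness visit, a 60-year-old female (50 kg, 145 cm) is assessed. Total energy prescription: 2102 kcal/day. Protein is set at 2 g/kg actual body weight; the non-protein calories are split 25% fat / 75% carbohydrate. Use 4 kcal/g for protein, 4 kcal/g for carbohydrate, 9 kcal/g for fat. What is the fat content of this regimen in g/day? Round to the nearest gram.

Protein = 2 × 50 = 100 g → 100 × 4 = 400 kcal.
Non-protein calories = 2102 − 400 = 1702 kcal.
Fat: 25% × 1702 = 425.5 kcal; carbohydrate: 1276.5 kcal.
Fat: 425.5 kcal ÷ 9 kcal/g = 47.2778 g.

47 g/day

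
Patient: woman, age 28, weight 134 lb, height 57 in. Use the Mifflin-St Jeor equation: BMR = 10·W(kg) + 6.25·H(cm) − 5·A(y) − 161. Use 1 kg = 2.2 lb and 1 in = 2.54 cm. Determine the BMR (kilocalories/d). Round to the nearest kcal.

1213 kilocalories/d

Convert to metric: weight = 134 ÷ 2.2 = 60.9091 kg; height = 57 × 2.54 = 144.78 cm.
Mifflin-St Jeor (female): BMR = 10(60.9091) + 6.25(144.78) − 5(28) − 161 = 609.0909 + 904.875 − 140 − 161 = 1212.9659 kcal/day.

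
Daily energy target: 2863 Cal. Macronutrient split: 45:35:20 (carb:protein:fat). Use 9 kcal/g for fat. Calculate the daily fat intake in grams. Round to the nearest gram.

64 g/day

Fat energy = 20% × 2863 = 572.6 kcal.
At 9 kcal/g: 572.6 ÷ 9 = 63.6222 g.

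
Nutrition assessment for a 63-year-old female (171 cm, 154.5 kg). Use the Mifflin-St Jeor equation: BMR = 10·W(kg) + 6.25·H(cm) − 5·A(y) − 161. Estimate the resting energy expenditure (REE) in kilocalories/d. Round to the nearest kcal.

2138 kilocalories/d

Mifflin-St Jeor (female): BMR = 10(154.5) + 6.25(171) − 5(63) − 161 = 1545 + 1068.75 − 315 − 161 = 2137.75 kcal/day.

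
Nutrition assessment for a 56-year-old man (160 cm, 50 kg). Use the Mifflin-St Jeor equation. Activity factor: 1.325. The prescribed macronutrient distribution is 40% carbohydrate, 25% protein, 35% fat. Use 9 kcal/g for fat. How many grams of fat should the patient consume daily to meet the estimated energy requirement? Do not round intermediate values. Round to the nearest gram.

63 g/day

Mifflin-St Jeor (male): BMR = 10(50) + 6.25(160) − 5(56) + 5 = 500 + 1000 − 280 + 5 = 1225 kcal/day.
TEE = 1225 × 1.325 = 1623.125 kcal/day.
Fat energy = 35% × 1623.125 = 568.0938 kcal.
Fat = 568.0938 ÷ 9 kcal/g = 63.1215 g.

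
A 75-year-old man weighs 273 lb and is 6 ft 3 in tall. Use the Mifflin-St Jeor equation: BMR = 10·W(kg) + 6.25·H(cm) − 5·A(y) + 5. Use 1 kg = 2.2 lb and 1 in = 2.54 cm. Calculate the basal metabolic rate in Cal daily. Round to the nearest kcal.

Convert to metric: weight = 273 ÷ 2.2 = 124.0909 kg; height = (6×12 + 3) × 2.54 = 75 × 2.54 = 190.5 cm.
Mifflin-St Jeor (male): BMR = 10(124.0909) + 6.25(190.5) − 5(75) + 5 = 1240.9091 + 1190.625 − 375 + 5 = 2061.5341 kcal/day.

2062 Cal daily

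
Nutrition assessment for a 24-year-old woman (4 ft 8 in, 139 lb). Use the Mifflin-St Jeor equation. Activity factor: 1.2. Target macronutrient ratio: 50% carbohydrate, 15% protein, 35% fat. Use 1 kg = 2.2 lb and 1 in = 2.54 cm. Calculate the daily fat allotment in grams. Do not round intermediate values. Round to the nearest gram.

Convert to metric: weight = 139 ÷ 2.2 = 63.1818 kg; height = (4×12 + 8) × 2.54 = 56 × 2.54 = 142.24 cm.
Mifflin-St Jeor (female): BMR = 10(63.1818) + 6.25(142.24) − 5(24) − 161 = 631.8182 + 889 − 120 − 161 = 1239.8182 kcal/day.
TEE = 1239.8182 × 1.2 = 1487.7818 kcal/day.
Fat energy = 35% × 1487.7818 = 520.7236 kcal.
Fat = 520.7236 ÷ 9 kcal/g = 57.8582 g.

58 g/day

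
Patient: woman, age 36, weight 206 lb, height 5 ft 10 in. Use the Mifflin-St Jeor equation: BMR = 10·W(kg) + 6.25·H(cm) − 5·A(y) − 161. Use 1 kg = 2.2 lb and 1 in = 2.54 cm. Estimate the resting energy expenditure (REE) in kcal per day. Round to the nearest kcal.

Convert to metric: weight = 206 ÷ 2.2 = 93.6364 kg; height = (5×12 + 10) × 2.54 = 70 × 2.54 = 177.8 cm.
Mifflin-St Jeor (female): BMR = 10(93.6364) + 6.25(177.8) − 5(36) − 161 = 936.3636 + 1111.25 − 180 − 161 = 1706.6136 kcal/day.

1707 kcal per day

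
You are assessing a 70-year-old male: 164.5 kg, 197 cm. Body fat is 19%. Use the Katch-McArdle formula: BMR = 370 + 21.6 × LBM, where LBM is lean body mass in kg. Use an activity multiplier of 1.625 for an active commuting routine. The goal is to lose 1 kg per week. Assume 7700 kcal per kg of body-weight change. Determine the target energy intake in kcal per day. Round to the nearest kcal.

LBM = 164.5 × (1 − 0.19) = 133.245 kg. Katch-McArdle: BMR = 370 + 21.6 × 133.245 = 3248.092 kcal/day.
TEE = 3248.092 × 1.625 = 5278.1495 kcal/day.
Required daily deficit = 1 × 7700 ÷ 7 = 1100 kcal/day.
Target intake = 5278.1495 − 1100 = 4178.1495 kcal/day.

4178 kcal per day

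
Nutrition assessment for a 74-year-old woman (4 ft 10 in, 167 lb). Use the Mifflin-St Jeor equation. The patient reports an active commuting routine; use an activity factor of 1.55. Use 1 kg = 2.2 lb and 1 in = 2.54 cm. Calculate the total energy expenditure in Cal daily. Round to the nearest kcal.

1781 Cal daily

Convert to metric: weight = 167 ÷ 2.2 = 75.9091 kg; height = (4×12 + 10) × 2.54 = 58 × 2.54 = 147.32 cm.
Mifflin-St Jeor (female): BMR = 10(75.9091) + 6.25(147.32) − 5(74) − 161 = 759.0909 + 920.75 − 370 − 161 = 1148.8409 kcal/day.
TEE = BMR × activity factor = 1148.8409 × 1.55 = 1780.7034 kcal/day.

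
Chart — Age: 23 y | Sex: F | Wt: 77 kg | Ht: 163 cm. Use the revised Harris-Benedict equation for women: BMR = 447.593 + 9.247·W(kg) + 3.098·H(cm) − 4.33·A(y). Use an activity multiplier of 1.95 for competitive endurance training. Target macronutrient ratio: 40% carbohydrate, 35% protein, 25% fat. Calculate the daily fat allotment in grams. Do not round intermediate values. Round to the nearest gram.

85 g/day

Harris-Benedict: BMR = 447.593 + 9.247(77) + 3.098(163) − 4.33(23) = 1564.996 kcal/day.
TEE = 1564.996 × 1.95 = 3051.7422 kcal/day.
Fat energy = 25% × 3051.7422 = 762.9356 kcal.
Fat = 762.9356 ÷ 9 kcal/g = 84.7706 g.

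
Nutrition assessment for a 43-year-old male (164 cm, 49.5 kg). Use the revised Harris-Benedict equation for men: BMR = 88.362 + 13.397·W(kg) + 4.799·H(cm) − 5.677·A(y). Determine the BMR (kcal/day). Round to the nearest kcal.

1294 kcal/day

Harris-Benedict: BMR = 88.362 + 13.397(49.5) + 4.799(164) − 5.677(43) = 1294.4385 kcal/day.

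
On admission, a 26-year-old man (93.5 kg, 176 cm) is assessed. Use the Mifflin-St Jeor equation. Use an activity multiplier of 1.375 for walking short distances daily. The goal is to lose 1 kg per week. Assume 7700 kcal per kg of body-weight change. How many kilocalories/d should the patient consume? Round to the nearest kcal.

Mifflin-St Jeor (male): BMR = 10(93.5) + 6.25(176) − 5(26) + 5 = 935 + 1100 − 130 + 5 = 1910 kcal/day.
TEE = 1910 × 1.375 = 2626.25 kcal/day.
Required daily deficit = 1 × 7700 ÷ 7 = 1100 kcal/day.
Target intake = 2626.25 − 1100 = 1526.25 kcal/day.

1526 kilocalories/d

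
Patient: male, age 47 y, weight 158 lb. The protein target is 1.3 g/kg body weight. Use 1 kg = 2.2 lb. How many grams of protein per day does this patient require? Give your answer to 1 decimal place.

93.4 g/day

Weight in kg = 158 ÷ 2.2 = 71.8182 kg.
Protein = 1.3 g/kg × 71.8182 kg = 93.3636 g/day.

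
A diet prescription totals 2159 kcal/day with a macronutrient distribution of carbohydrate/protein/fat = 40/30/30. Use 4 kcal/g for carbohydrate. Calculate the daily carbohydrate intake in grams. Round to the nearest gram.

216 g/day

Carbohydrate energy = 40% × 2159 = 863.6 kcal.
At 4 kcal/g: 863.6 ÷ 4 = 215.9 g.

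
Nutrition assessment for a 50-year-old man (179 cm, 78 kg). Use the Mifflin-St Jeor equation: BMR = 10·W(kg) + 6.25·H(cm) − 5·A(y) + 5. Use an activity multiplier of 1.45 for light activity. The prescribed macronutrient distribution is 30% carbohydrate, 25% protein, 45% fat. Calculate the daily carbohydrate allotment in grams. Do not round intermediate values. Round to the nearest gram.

Mifflin-St Jeor (male): BMR = 10(78) + 6.25(179) − 5(50) + 5 = 780 + 1118.75 − 250 + 5 = 1653.75 kcal/day.
TEE = 1653.75 × 1.45 = 2397.9375 kcal/day.
Carbohydrate energy = 30% × 2397.9375 = 719.3813 kcal.
Carbohydrate = 719.3813 ÷ 4 kcal/g = 179.8453 g.

180 g/day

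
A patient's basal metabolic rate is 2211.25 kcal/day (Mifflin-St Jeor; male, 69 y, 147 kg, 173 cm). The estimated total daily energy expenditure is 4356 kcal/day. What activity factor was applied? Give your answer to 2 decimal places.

1.97

Activity factor = TEE ÷ BMR = 4356 ÷ 2211.25 = 1.97.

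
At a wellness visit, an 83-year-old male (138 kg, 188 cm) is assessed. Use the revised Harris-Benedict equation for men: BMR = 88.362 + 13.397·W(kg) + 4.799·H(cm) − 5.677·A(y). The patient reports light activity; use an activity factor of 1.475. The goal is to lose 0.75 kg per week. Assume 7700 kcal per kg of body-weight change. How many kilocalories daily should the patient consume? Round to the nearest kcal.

2668 kilocalories daily

Harris-Benedict: BMR = 88.362 + 13.397(138) + 4.799(188) − 5.677(83) = 2368.169 kcal/day.
TEE = 2368.169 × 1.475 = 3493.0493 kcal/day.
Required daily deficit = 0.75 × 7700 ÷ 7 = 825 kcal/day.
Target intake = 3493.0493 − 825 = 2668.0493 kcal/day.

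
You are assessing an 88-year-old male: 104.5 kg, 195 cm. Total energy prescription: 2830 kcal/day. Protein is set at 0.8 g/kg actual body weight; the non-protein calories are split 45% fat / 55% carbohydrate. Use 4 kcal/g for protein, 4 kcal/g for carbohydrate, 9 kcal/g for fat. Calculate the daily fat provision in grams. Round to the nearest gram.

Protein = 0.8 × 104.5 = 83.6 g → 83.6 × 4 = 334.4 kcal.
Non-protein calories = 2830 − 334.4 = 2495.6 kcal.
Fat: 45% × 2495.6 = 1123.02 kcal; carbohydrate: 1372.58 kcal.
Fat: 1123.02 kcal ÷ 9 kcal/g = 124.78 g.

125 g/day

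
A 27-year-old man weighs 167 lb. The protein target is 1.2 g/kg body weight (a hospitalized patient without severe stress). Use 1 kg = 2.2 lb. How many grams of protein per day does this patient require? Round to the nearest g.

Weight in kg = 167 ÷ 2.2 = 75.9091 kg.
Protein = 1.2 g/kg × 75.9091 kg = 91.0909 g/day.

91 g/day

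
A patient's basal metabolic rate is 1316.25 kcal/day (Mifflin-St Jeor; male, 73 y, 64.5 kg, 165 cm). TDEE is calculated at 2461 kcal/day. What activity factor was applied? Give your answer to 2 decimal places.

Activity factor = TEE ÷ BMR = 2461 ÷ 1316.25 = 1.87.

1.87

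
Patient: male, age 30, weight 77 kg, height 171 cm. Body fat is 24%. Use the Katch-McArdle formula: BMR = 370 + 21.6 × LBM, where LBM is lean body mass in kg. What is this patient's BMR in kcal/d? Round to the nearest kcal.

1634 kcal/d

LBM = 77 × (1 − 0.24) = 58.52 kg. Katch-McArdle: BMR = 370 + 21.6 × 58.52 = 1634.032 kcal/day.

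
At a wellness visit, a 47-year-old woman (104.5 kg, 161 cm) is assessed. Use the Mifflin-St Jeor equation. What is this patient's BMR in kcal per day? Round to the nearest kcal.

1655 kcal per day

Mifflin-St Jeor (female): BMR = 10(104.5) + 6.25(161) − 5(47) − 161 = 1045 + 1006.25 − 235 − 161 = 1655.25 kcal/day.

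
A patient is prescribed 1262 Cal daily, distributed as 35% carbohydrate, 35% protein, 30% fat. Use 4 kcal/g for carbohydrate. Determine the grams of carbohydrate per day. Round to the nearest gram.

Carbohydrate energy = 35% × 1262 = 441.7 kcal.
At 4 kcal/g: 441.7 ÷ 4 = 110.425 g.

110 g/day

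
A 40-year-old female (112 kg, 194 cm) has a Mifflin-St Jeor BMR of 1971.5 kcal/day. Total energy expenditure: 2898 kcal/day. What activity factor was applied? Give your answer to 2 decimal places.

Activity factor = TEE ÷ BMR = 2898 ÷ 1971.5 = 1.47.

1.47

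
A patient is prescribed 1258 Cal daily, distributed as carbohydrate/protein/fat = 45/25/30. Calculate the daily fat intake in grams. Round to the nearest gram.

42 g/day

Fat energy = 30% × 1258 = 377.4 kcal.
At 9 kcal/g: 377.4 ÷ 9 = 41.9333 g.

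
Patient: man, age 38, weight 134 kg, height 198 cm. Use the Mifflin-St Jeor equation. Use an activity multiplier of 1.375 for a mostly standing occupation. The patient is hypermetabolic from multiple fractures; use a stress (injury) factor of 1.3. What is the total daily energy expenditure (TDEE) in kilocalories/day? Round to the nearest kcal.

Mifflin-St Jeor (male): BMR = 10(134) + 6.25(198) − 5(38) + 5 = 1340 + 1237.5 − 190 + 5 = 2392.5 kcal/day.
TEE = BMR × activity factor = 2392.5 × 1.375 = 3289.6875 kcal/day.
Apply stress factor: 3289.6875 × 1.3 = 4276.5938 kcal/day.

4277 kilocalories/day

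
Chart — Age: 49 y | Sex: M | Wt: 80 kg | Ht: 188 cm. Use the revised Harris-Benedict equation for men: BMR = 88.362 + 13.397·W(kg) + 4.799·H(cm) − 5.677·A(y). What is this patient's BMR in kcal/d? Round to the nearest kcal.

Harris-Benedict: BMR = 88.362 + 13.397(80) + 4.799(188) − 5.677(49) = 1784.161 kcal/day.

1784 kcal/d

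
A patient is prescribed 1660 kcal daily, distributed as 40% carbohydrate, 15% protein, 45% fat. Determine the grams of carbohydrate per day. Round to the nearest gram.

166 g/day

Carbohydrate energy = 40% × 1660 = 664 kcal.
At 4 kcal/g: 664 ÷ 4 = 166 g.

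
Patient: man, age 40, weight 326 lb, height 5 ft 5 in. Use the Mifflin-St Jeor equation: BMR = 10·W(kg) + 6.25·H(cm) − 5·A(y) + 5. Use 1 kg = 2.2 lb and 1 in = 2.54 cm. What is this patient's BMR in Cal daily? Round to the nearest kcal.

Convert to metric: weight = 326 ÷ 2.2 = 148.1818 kg; height = (5×12 + 5) × 2.54 = 65 × 2.54 = 165.1 cm.
Mifflin-St Jeor (male): BMR = 10(148.1818) + 6.25(165.1) − 5(40) + 5 = 1481.8182 + 1031.875 − 200 + 5 = 2318.6932 kcal/day.

2319 Cal daily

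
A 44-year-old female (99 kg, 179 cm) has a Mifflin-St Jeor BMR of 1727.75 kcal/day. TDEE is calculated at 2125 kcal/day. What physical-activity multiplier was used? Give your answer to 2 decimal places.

1.23

Activity factor = TEE ÷ BMR = 2125 ÷ 1727.75 = 1.23.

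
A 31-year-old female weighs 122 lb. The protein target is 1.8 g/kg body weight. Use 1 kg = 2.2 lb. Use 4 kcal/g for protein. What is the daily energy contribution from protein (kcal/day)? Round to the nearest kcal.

Weight in kg = 122 ÷ 2.2 = 55.4545 kg.
Protein = 1.8 g/kg × 55.4545 kg = 99.8182 g/day.
Protein energy = 99.8182 g × 4 kcal/g = 399.2727 kcal/day.

399 kcal/day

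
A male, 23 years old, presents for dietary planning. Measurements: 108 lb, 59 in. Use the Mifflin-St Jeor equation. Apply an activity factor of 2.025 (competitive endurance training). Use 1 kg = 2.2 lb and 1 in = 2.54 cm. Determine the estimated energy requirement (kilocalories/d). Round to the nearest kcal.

2668 kilocalories/d

Convert to metric: weight = 108 ÷ 2.2 = 49.0909 kg; height = 59 × 2.54 = 149.86 cm.
Mifflin-St Jeor (male): BMR = 10(49.0909) + 6.25(149.86) − 5(23) + 5 = 490.9091 + 936.625 − 115 + 5 = 1317.5341 kcal/day.
TEE = BMR × activity factor = 1317.5341 × 2.025 = 2668.0065 kcal/day.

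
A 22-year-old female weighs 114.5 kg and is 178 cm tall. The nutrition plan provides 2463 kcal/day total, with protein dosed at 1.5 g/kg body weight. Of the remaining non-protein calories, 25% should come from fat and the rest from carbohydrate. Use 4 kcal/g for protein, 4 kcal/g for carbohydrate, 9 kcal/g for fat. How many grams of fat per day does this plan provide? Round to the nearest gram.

Protein = 1.5 × 114.5 = 171.75 g → 171.75 × 4 = 687 kcal.
Non-protein calories = 2463 − 687 = 1776 kcal.
Fat: 25% × 1776 = 444 kcal; carbohydrate: 1332 kcal.
Fat: 444 kcal ÷ 9 kcal/g = 49.3333 g.

49 g/day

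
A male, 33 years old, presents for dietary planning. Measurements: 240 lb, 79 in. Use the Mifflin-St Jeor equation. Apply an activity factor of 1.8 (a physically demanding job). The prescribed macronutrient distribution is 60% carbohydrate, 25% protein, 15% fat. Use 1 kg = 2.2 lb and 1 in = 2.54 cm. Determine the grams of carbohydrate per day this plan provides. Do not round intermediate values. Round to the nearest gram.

590 g/day

Convert to metric: weight = 240 ÷ 2.2 = 109.0909 kg; height = 79 × 2.54 = 200.66 cm.
Mifflin-St Jeor (male): BMR = 10(109.0909) + 6.25(200.66) − 5(33) + 5 = 1090.9091 + 1254.125 − 165 + 5 = 2185.0341 kcal/day.
TEE = 2185.0341 × 1.8 = 3933.0614 kcal/day.
Carbohydrate energy = 60% × 3933.0614 = 2359.8368 kcal.
Carbohydrate = 2359.8368 ÷ 4 kcal/g = 589.9592 g.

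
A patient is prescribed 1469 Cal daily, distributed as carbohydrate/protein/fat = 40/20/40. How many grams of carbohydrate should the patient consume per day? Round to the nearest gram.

Carbohydrate energy = 40% × 1469 = 587.6 kcal.
At 4 kcal/g: 587.6 ÷ 4 = 146.9 g.

147 g/day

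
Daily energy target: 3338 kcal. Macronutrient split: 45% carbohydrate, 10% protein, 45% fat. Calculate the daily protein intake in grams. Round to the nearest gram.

83 g/day

Protein energy = 10% × 3338 = 333.8 kcal.
At 4 kcal/g: 333.8 ÷ 4 = 83.45 g.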